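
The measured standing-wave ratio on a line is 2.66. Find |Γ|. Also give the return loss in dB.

|Γ| ≈ 0.454; return loss ≈ 6.87 dB

|Γ| = (S − 1)/(S + 1) = (2.66 − 1)/(2.66 + 1) = 1.66/3.66
RL = −20·log₁₀|Γ| = −20·log₁₀(0.454)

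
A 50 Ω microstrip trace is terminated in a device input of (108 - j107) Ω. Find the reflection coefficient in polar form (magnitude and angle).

Γ = (Z_L − Z_0)/(Z_L + Z_0) = (58 − j107)/(158 − j107)
|Γ| = 122/191 = 0.638

Γ ≈ 0.638 ∠ -27.4°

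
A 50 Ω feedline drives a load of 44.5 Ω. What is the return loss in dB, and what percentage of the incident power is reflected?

Γ = (44.5 − 50)/(44.5 + 50) = -0.0582
RL = −20·log₁₀(0.0582) = 24.7 dB
P_refl/P_inc = |Γ|² = 0.00339

RL ≈ 24.7 dB; 0.339% of incident power reflected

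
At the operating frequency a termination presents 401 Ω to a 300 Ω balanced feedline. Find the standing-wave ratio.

VSWR ≈ 1.34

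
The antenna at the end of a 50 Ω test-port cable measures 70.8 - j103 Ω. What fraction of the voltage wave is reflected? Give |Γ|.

Γ = (Z_L − Z_0)/(Z_L + Z_0) = (20.8 − j103)/(120.8 − j103)
|Γ| = 105/159

|Γ| ≈ 0.662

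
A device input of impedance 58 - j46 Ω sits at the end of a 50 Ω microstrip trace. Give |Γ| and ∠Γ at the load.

Γ = (Z_L − Z_0)/(Z_L + Z_0) = (8 − j46)/(108 − j46)
|Γ| = 46.7/117 = 0.398

Γ ≈ 0.398 ∠ -57.1°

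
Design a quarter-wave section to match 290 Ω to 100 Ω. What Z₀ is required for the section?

Z_qwt ≈ 170 Ω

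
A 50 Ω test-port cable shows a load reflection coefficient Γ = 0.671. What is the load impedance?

Z_L ≈ 254 Ω

Z_L = Z_0·(1 + Γ)/(1 − Γ) = 50·(1.67)/(0.329)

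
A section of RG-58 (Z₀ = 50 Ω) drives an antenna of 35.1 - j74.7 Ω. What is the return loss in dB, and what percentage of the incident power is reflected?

Γ = (-14.9 − j74.7)/(85.1 − j74.7), |Γ| = 0.673
RL = −20·log₁₀(0.673) = 3.44 dB
P_refl/P_inc = |Γ|² = 0.453

RL ≈ 3.44 dB; 45.3% of incident power reflected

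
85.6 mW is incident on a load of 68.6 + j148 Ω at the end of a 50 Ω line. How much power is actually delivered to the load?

|Γ| = |(18.6 + j148)/(118.6 + j148)| = 0.786
|Γ|² = 0.619
P_refl = |Γ|²·P_inc = 52.9 mW, P_del = (1 − |Γ|²)·P_inc = 32.7 mW

P_delivered ≈ 32.7 mW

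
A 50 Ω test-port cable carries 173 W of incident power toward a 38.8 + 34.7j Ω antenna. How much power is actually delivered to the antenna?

P_delivered ≈ 148 W

|Γ| = |(-11.2 + j34.7)/(88.8 + j34.7)| = 0.382
|Γ|² = 0.146
P_refl = |Γ|²·P_inc = 25.3 W, P_del = (1 − |Γ|²)·P_inc = 148 W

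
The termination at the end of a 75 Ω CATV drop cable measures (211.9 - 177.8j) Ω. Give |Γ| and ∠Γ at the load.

Γ = (Z_L − Z_0)/(Z_L + Z_0) = (136.9 − j177.8)/(286.9 − j177.8)
|Γ| = 224/338 = 0.665

Γ ≈ 0.665 ∠ -20.6°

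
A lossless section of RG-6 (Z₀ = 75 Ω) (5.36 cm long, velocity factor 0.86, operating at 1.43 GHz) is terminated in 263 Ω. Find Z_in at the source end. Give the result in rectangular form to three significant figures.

Z_in ≈ 23.2 + j20.8 Ω

λ = v/f = 0.86·c / 1.43 GHz = 0.18 m
βl = 2π·l/λ = 2π × 0.297 = 107°
tan(βl) = tan(107°) = -3.28
Z_in = Z_0·(Z_L + jZ_0·tanβl)/(Z_0 + jZ_L·tanβl)
     = 75·(263 − j246)/(75 − j863)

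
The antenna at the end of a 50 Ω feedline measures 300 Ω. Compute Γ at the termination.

Γ = (Z_L − Z_0)/(Z_L + Z_0) = (300 − 50)/(300 + 50) = 250/350

Γ = 0.714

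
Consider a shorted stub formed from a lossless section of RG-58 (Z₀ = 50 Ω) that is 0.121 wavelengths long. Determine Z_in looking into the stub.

βl = 2π × 0.121 = 43.6°
tan(βl) = 0.951
For a shorted stub, Z_in = jZ_0·tan(βl)

Z_in ≈ +j47.5 Ω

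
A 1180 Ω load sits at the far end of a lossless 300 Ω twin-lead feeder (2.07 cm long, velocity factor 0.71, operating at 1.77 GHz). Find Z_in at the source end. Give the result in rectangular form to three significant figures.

Z_in ≈ 96.2 − j147 Ω

λ = v/f = 0.71·c / 1.77 GHz = 0.12 m
βl = 2π·l/λ = 2π × 0.172 = 61.9°
tan(βl) = tan(61.9°) = 1.87
Z_in = Z_0·(Z_L + jZ_0·tanβl)/(Z_0 + jZ_L·tanβl)
     = 300·(1180 + j562)/(300 + j2210)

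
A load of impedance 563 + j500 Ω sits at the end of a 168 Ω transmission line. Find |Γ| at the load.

|Γ| ≈ 0.719

Γ = (Z_L − Z_0)/(Z_L + Z_0) = (395 + j500)/(731 + j500)
|Γ| = 637/886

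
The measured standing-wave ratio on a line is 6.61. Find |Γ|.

|Γ| ≈ 0.737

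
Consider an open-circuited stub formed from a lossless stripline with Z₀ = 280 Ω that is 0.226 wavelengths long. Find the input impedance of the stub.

Z_in ≈ −j42.5 Ω

βl = 2π × 0.226 = 81.4°
tan(βl) = 6.58
For an open-circuited stub, Z_in = −jZ_0·cot(βl) = −jZ_0/tan(βl)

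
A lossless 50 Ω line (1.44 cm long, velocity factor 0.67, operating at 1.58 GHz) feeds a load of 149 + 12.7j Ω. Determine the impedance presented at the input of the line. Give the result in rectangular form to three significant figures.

λ = v/f = 0.67·c / 1.58 GHz = 0.127 m
βl = 2π·l/λ = 2π × 0.113 = 40.7°
tan(βl) = tan(40.7°) = 0.862
Z_in = Z_0·(Z_L + jZ_0·tanβl)/(Z_0 + jZ_L·tanβl)
     = 50·(149 + j55.8)/(39.1 + j128)

Z_in ≈ 36 − j47.1 Ω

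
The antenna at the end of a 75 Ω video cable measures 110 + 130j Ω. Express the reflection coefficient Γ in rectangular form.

Γ = (Z_L − Z_0)/(Z_L + Z_0) = (35 + j130)/(185 + j130)

Γ ≈ 0.457 + j0.381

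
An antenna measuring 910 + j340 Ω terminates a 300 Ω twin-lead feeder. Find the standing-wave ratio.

VSWR ≈ 3.5

Γ = (Z_L − Z_0)/(Z_L + Z_0) = (610 + j340)/(1210 + j340)
|Γ| = 698/1260 = 0.556
VSWR = (1 + |Γ|)/(1 − |Γ|) = 1.56/0.444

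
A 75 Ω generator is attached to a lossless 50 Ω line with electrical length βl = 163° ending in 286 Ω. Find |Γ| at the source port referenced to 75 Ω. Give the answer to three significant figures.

tan(βl) = -0.306
Z_in = Z_0·(Z_L + jZ_0·tanβl)/(Z_0 + jZ_L·tanβl) = 77.1 + j119 Ω
Γ_s = (Z_in − Z_s)/(Z_in + Z_s) = (2.06 + j119)/(152 + j119), |Γ_s| = 0.618

|Γ| ≈ 0.618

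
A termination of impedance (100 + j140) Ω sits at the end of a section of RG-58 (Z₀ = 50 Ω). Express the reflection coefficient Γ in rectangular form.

Γ = (Z_L − Z_0)/(Z_L + Z_0) = (50 + j140)/(150 + j140)

Γ ≈ 0.644 + j0.333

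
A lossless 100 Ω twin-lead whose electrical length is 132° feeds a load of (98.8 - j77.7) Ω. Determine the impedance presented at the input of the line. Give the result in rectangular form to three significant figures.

tan(βl) = tan(132°) = -1.11
Z_in = Z_0·(Z_L + jZ_0·tanβl)/(Z_0 + jZ_L·tanβl)
     = 100·(98.8 − j189)/(13.7 − j110)

Z_in ≈ 180 + j67.5 Ω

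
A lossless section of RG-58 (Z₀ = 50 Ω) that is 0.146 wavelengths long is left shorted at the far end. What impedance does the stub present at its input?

Z_in ≈ +j65.3 Ω

βl = 2π × 0.146 = 52.6°
tan(βl) = 1.31
For a shorted stub, Z_in = jZ_0·tan(βl)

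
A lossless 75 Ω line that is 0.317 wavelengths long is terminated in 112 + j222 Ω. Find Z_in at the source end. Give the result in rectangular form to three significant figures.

Z_in ≈ 9.71 + j11.4 Ω

βl = 2π × 0.317 = 114°
tan(βl) = tan(114°) = -2.23
Z_in = Z_0·(Z_L + jZ_0·tanβl)/(Z_0 + jZ_L·tanβl)
     = 75·(112 + j54.5)/(571 − j250)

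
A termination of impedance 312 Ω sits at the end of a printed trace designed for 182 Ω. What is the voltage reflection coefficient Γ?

Γ = (Z_L − Z_0)/(Z_L + Z_0) = (312 − 182)/(312 + 182) = 130/494

Γ = 0.263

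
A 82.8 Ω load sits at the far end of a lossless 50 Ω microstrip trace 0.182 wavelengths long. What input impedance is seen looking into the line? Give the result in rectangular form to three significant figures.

Z_in ≈ 33.9 − j13.4 Ω

βl = 2π × 0.182 = 65.5°
tan(βl) = tan(65.5°) = 2.2
Z_in = Z_0·(Z_L + jZ_0·tanβl)/(Z_0 + jZ_L·tanβl)
     = 50·(82.8 + j110)/(50 + j182)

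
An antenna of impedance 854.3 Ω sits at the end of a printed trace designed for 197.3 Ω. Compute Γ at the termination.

Γ = (Z_L − Z_0)/(Z_L + Z_0) = (854.3 − 197.3)/(854.3 + 197.3) = 657/1052

Γ = 0.625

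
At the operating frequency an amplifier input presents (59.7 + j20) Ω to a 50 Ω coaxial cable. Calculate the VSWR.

Γ = (Z_L − Z_0)/(Z_L + Z_0) = (9.7 + j20)/(109.7 + j20)
|Γ| = 22.2/112 = 0.199
VSWR = (1 + |Γ|)/(1 − |Γ|) = 1.2/0.801

VSWR ≈ 1.5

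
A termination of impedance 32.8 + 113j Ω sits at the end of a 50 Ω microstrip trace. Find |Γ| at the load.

Γ = (Z_L − Z_0)/(Z_L + Z_0) = (-17.2 + j113)/(82.8 + j113)
|Γ| = 114/140

|Γ| ≈ 0.816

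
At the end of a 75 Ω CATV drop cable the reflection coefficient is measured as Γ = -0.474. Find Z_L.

Z_L = Z_0·(1 + Γ)/(1 − Γ) = 75·(0.526)/(1.47)

Z_L ≈ 26.8 Ω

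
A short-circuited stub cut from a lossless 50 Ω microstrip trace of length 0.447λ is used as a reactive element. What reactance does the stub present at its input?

βl = 2π × 0.447 = 161°
tan(βl) = -0.346
For a short-circuited stub, Z_in = jZ_0·tan(βl)

X_in ≈ -17.3 Ω (capacitive)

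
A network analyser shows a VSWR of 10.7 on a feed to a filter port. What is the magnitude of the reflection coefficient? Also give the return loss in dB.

|Γ| ≈ 0.829; return loss ≈ 1.63 dB

|Γ| = (S − 1)/(S + 1) = (10.7 − 1)/(10.7 + 1) = 9.7/11.7
RL = −20·log₁₀|Γ| = −20·log₁₀(0.829)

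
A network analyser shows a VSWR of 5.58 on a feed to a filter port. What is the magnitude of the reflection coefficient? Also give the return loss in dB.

|Γ| ≈ 0.696; return loss ≈ 3.15 dB

|Γ| = (S − 1)/(S + 1) = (5.58 − 1)/(5.58 + 1) = 4.58/6.58
RL = −20·log₁₀|Γ| = −20·log₁₀(0.696)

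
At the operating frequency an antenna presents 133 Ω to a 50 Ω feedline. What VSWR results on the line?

Γ = (133 − 50)/(133 + 50) = 0.454
VSWR = (1 + 0.454)/(1 − 0.454)

VSWR ≈ 2.66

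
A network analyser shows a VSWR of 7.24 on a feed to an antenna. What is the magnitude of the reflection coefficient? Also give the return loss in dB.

|Γ| ≈ 0.757; return loss ≈ 2.41 dB

|Γ| = (S − 1)/(S + 1) = (7.24 − 1)/(7.24 + 1) = 6.24/8.24
RL = −20·log₁₀|Γ| = −20·log₁₀(0.757)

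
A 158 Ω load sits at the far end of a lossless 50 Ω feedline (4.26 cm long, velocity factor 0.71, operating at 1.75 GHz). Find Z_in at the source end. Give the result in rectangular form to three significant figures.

λ = v/f = 0.71·c / 1.75 GHz = 0.122 m
βl = 2π·l/λ = 2π × 0.35 = 126°
tan(βl) = tan(126°) = -1.38
Z_in = Z_0·(Z_L + jZ_0·tanβl)/(Z_0 + jZ_L·tanβl)
     = 50·(158 − j68.8)/(50 − j217)

Z_in ≈ 23 + j31 Ω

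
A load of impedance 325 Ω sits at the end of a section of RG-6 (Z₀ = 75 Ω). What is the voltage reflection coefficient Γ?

Γ = 0.625

Γ = (Z_L − Z_0)/(Z_L + Z_0) = (325 − 75)/(325 + 75) = 250/400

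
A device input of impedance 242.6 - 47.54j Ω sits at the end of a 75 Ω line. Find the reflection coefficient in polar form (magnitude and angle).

Γ ≈ 0.542 ∠ -7.32°

Γ = (Z_L − Z_0)/(Z_L + Z_0) = (167.6 − j47.54)/(317.6 − j47.54)
|Γ| = 174/321 = 0.542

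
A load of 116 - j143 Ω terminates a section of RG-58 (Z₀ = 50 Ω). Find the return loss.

RL ≈ 2.87 dB

Γ = (66 − j143)/(166 − j143), |Γ| = 0.719
RL = −20·log₁₀|Γ| = −20·log₁₀(0.719)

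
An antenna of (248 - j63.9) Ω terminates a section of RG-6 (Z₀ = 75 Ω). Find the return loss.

Γ = (173 − j63.9)/(323 − j63.9), |Γ| = 0.56
RL = −20·log₁₀|Γ| = −20·log₁₀(0.56)

RL ≈ 5.03 dB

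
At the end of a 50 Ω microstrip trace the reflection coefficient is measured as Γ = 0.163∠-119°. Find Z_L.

Z_L = Z_0·(1 + Γ)/(1 − Γ) = 50·(0.921 − j0.143)/(1.08 + j0.143)

Z_L ≈ 41.1 − j12 Ω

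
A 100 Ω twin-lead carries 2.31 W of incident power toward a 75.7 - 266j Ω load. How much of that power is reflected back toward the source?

|Γ| = |(-24.3 − j266)/(175.7 − j266)| = 0.838
|Γ|² = 0.702
P_refl = |Γ|²·P_inc = 1.62 W, P_del = (1 − |Γ|²)·P_inc = 0.688 W

P_reflected ≈ 1.62 W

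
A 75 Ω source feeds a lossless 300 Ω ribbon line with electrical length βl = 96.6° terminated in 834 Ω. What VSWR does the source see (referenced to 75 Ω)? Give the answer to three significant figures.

tan(βl) = -8.64
Z_in = Z_0·(Z_L + jZ_0·tanβl)/(Z_0 + jZ_L·tanβl) = 109 + j30.2 Ω
Γ_s = (Z_in − Z_s)/(Z_in + Z_s) = (34.2 + j30.2)/(184 + j30.2), |Γ_s| = 0.244
VSWR = (1 + |Γ_s|)/(1 − |Γ_s|)

VSWR ≈ 1.65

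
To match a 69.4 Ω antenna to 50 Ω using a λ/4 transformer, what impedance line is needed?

Z_qwt ≈ 58.9 Ω

Z_qwt = √(Z_0·R_L) = √(50 × 69.4) = √3470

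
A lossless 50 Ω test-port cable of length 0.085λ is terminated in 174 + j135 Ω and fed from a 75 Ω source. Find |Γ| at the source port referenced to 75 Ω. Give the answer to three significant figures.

βl = 2π × 0.085 = 30.6°
tan(βl) = 0.591
Z_in = Z_0·(Z_L + jZ_0·tanβl)/(Z_0 + jZ_L·tanβl) = 51.1 − j99.4 Ω
Γ_s = (Z_in − Z_s)/(Z_in + Z_s) = (-23.9 − j99.4)/(126 − j99.4), |Γ_s| = 0.636

|Γ| ≈ 0.636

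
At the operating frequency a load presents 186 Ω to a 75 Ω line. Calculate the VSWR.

VSWR ≈ 2.48

For a purely resistive load, VSWR = R_L/Z_0 or Z_0/R_L (whichever > 1) = 186/75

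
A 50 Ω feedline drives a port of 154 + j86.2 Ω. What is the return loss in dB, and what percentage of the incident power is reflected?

Γ = (104 + j86.2)/(204 + j86.2), |Γ| = 0.61
RL = −20·log₁₀(0.61) = 4.29 dB
P_refl/P_inc = |Γ|² = 0.372

RL ≈ 4.29 dB; 37.2% of incident power reflected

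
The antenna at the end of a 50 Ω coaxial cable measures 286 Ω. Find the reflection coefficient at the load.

Γ = 0.702

Γ = (Z_L − Z_0)/(Z_L + Z_0) = (286 − 50)/(286 + 50) = 236/336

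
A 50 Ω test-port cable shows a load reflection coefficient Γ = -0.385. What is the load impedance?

Z_L = Z_0·(1 + Γ)/(1 − Γ) = 50·(0.615)/(1.39)

Z_L ≈ 22.2 Ω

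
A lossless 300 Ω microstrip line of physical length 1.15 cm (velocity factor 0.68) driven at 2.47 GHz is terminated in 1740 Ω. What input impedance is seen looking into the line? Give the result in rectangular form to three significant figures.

Z_in ≈ 86 − j238 Ω

λ = v/f = 0.68·c / 2.47 GHz = 0.0826 m
βl = 2π·l/λ = 2π × 0.139 = 50.1°
tan(βl) = tan(50.1°) = 1.2
Z_in = Z_0·(Z_L + jZ_0·tanβl)/(Z_0 + jZ_L·tanβl)
     = 300·(1740 + j359)/(300 + j2080)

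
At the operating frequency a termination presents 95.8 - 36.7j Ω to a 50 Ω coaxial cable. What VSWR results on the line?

Γ = (Z_L − Z_0)/(Z_L + Z_0) = (45.8 − j36.7)/(145.8 − j36.7)
|Γ| = 58.7/150 = 0.39
VSWR = (1 + |Γ|)/(1 − |Γ|) = 1.39/0.61

VSWR ≈ 2.28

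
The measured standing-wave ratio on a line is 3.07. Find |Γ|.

|Γ| ≈ 0.509

|Γ| = (S − 1)/(S + 1) = (3.07 − 1)/(3.07 + 1) = 2.07/4.07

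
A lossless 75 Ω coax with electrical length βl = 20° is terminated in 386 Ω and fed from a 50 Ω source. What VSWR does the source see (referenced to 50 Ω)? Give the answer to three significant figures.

VSWR ≈ 7.23

tan(βl) = 0.364
Z_in = Z_0·(Z_L + jZ_0·tanβl)/(Z_0 + jZ_L·tanβl) = 96.9 − j154 Ω
Γ_s = (Z_in − Z_s)/(Z_in + Z_s) = (46.9 − j154)/(147 − j154), |Γ_s| = 0.757
VSWR = (1 + |Γ_s|)/(1 − |Γ_s|)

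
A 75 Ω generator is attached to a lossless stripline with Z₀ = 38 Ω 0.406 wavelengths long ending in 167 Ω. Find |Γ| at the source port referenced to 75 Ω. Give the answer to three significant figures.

βl = 2π × 0.406 = 146°
tan(βl) = -0.67
Z_in = Z_0·(Z_L + jZ_0·tanβl)/(Z_0 + jZ_L·tanβl) = 25 + j48.2 Ω
Γ_s = (Z_in − Z_s)/(Z_in + Z_s) = (-50 + j48.2)/(100 + j48.2), |Γ_s| = 0.626

|Γ| ≈ 0.626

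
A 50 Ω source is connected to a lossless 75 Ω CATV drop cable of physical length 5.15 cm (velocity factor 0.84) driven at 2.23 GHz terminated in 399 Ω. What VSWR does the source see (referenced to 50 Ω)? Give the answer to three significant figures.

VSWR ≈ 7.65

λ = v/f = 0.84·c / 2.23 GHz = 0.113 m
βl = 2π·l/λ = 2π × 0.456 = 164°
tan(βl) = -0.286
Z_in = Z_0·(Z_L + jZ_0·tanβl)/(Z_0 + jZ_L·tanβl) = 130 + j177 Ω
Γ_s = (Z_in − Z_s)/(Z_in + Z_s) = (80.5 + j177)/(180 + j177), |Γ_s| = 0.769
VSWR = (1 + |Γ_s|)/(1 − |Γ_s|)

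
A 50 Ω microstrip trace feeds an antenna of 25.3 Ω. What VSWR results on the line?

Γ = (25.3 − 50)/(25.3 + 50) = -0.328
VSWR = (1 + 0.328)/(1 − 0.328)

VSWR ≈ 1.98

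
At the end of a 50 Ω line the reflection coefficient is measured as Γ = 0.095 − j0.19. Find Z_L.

Z_L ≈ 55.8 − j22.2 Ω

Z_L = Z_0·(1 + Γ)/(1 − Γ) = 50·(1.09 − j0.19)/(0.905 + j0.19)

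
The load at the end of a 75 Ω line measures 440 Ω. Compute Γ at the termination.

Γ = 0.709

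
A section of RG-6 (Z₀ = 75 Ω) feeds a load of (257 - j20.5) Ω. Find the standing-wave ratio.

VSWR ≈ 3.45

Γ = (Z_L − Z_0)/(Z_L + Z_0) = (182 − j20.5)/(332 − j20.5)
|Γ| = 183/333 = 0.551
VSWR = (1 + |Γ|)/(1 − |Γ|) = 1.55/0.449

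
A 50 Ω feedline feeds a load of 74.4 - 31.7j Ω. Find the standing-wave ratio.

Γ = (Z_L − Z_0)/(Z_L + Z_0) = (24.4 − j31.7)/(124.4 − j31.7)
|Γ| = 40/128 = 0.312
VSWR = (1 + |Γ|)/(1 − |Γ|) = 1.31/0.688

VSWR ≈ 1.91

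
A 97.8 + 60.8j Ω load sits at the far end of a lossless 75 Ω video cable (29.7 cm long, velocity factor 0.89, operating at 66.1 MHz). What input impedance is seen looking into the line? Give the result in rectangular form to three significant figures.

λ = v/f = 0.89·c / 66.1 MHz = 4.04 m
βl = 2π·l/λ = 2π × 0.0735 = 26.5°
tan(βl) = tan(26.5°) = 0.498
Z_in = Z_0·(Z_L + jZ_0·tanβl)/(Z_0 + jZ_L·tanβl)
     = 75·(97.8 + j98.1)/(44.7 + j48.7)

Z_in ≈ 157 − j6.4 Ω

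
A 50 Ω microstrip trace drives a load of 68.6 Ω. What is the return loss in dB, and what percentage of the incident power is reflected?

Γ = (68.6 − 50)/(68.6 + 50) = 0.157
RL = −20·log₁₀(0.157) = 16.1 dB
P_refl/P_inc = |Γ|² = 0.0246

RL ≈ 16.1 dB; 2.46% of incident power reflected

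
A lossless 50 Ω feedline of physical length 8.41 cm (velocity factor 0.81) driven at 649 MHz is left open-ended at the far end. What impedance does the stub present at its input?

λ = v/f = 0.81·c / 649 MHz = 0.374 m
βl = 2π·l/λ = 2π × 0.225 = 80.9°
tan(βl) = 6.22
For an open-ended stub, Z_in = −jZ_0·cot(βl) = −jZ_0/tan(βl)

Z_in ≈ −j8.04 Ω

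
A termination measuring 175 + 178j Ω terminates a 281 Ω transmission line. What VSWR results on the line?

Γ = (Z_L − Z_0)/(Z_L + Z_0) = (-106 + j178)/(456 + j178)
|Γ| = 207/490 = 0.423
VSWR = (1 + |Γ|)/(1 − |Γ|) = 1.42/0.577

VSWR ≈ 2.47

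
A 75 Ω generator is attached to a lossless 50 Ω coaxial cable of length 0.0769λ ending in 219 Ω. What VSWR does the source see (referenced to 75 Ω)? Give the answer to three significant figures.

VSWR ≈ 3.74

βl = 2π × 0.0769 = 27.7°
tan(βl) = 0.525
Z_in = Z_0·(Z_L + jZ_0·tanβl)/(Z_0 + jZ_L·tanβl) = 44.5 − j76 Ω
Γ_s = (Z_in − Z_s)/(Z_in + Z_s) = (-30.5 − j76)/(119 − j76), |Γ_s| = 0.578
VSWR = (1 + |Γ_s|)/(1 − |Γ_s|)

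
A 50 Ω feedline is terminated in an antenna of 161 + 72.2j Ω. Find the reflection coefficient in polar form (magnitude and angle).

Γ = (Z_L − Z_0)/(Z_L + Z_0) = (111 + j72.2)/(211 + j72.2)
|Γ| = 132/223 = 0.594

Γ ≈ 0.594 ∠ 14.2°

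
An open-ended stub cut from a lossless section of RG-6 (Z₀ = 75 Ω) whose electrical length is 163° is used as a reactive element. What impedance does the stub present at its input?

tan(βl) = -0.306
For an open-ended stub, Z_in = −jZ_0·cot(βl) = −jZ_0/tan(βl)

Z_in ≈ +j245 Ω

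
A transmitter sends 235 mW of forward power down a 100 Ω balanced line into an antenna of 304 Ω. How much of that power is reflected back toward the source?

P_reflected ≈ 59.9 mW

Γ = (304 − 100)/(304 + 100) = 0.505
|Γ|² = 0.255
P_refl = |Γ|²·P_inc = 59.9 mW, P_del = (1 − |Γ|²)·P_inc = 175 mW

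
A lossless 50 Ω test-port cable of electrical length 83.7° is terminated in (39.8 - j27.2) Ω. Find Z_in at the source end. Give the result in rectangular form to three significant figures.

tan(βl) = tan(83.7°) = 9.06
Z_in = Z_0·(Z_L + jZ_0·tanβl)/(Z_0 + jZ_L·tanβl)
     = 50·(39.8 + j426)/(296 + j361)

Z_in ≈ 37.9 + j25.7 Ω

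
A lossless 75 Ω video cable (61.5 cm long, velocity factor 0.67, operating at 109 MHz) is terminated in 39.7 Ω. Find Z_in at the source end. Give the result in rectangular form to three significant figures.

λ = v/f = 0.67·c / 109 MHz = 1.84 m
βl = 2π·l/λ = 2π × 0.334 = 120°
tan(βl) = tan(120°) = -1.73
Z_in = Z_0·(Z_L + jZ_0·tanβl)/(Z_0 + jZ_L·tanβl)
     = 75·(39.7 − j130)/(75 − j68.6)

Z_in ≈ 86.1 − j50.8 Ω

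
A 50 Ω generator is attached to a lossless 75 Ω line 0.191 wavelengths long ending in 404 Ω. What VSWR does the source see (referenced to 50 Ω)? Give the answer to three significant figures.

βl = 2π × 0.191 = 68.8°
tan(βl) = 2.57
Z_in = Z_0·(Z_L + jZ_0·tanβl)/(Z_0 + jZ_L·tanβl) = 15.9 − j28 Ω
Γ_s = (Z_in − Z_s)/(Z_in + Z_s) = (-34.1 − j28)/(65.9 − j28), |Γ_s| = 0.615
VSWR = (1 + |Γ_s|)/(1 − |Γ_s|)

VSWR ≈ 4.2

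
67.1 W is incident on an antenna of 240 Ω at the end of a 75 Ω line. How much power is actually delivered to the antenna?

Γ = (240 − 75)/(240 + 75) = 0.524
|Γ|² = 0.274
P_refl = |Γ|²·P_inc = 18.4 W, P_del = (1 − |Γ|²)·P_inc = 48.7 W

P_delivered ≈ 48.7 W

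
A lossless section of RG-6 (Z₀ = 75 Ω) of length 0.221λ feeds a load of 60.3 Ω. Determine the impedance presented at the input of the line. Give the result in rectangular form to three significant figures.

Z_in ≈ 91.6 + j7.18 Ω

βl = 2π × 0.221 = 79.6°
tan(βl) = tan(79.6°) = 5.43
Z_in = Z_0·(Z_L + jZ_0·tanβl)/(Z_0 + jZ_L·tanβl)
     = 75·(60.3 + j407)/(75 + j327)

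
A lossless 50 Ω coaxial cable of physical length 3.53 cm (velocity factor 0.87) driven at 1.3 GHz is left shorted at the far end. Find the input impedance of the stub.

Z_in ≈ +j99.4 Ω

λ = v/f = 0.87·c / 1.3 GHz = 0.201 m
βl = 2π·l/λ = 2π × 0.176 = 63.3°
tan(βl) = 1.99
For a shorted stub, Z_in = jZ_0·tan(βl)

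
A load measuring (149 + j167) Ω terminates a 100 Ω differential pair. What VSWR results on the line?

VSWR ≈ 3.77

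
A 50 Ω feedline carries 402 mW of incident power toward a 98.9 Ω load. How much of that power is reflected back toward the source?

Γ = (98.9 − 50)/(98.9 + 50) = 0.328
|Γ|² = 0.108
P_refl = |Γ|²·P_inc = 43.4 mW, P_del = (1 − |Γ|²)·P_inc = 359 mW

P_reflected ≈ 43.4 mW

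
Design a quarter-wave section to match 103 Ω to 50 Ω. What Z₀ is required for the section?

Z_qwt ≈ 71.8 Ω

Z_qwt = √(Z_0·R_L) = √(50 × 103) = √5150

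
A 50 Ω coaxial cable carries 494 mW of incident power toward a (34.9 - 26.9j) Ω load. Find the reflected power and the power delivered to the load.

P_reflected ≈ 59.3 mW; P_delivered ≈ 435 mW

|Γ| = |(-15.1 − j26.9)/(84.9 − j26.9)| = 0.346
|Γ|² = 0.12
P_refl = |Γ|²·P_inc = 59.3 mW, P_del = (1 − |Γ|²)·P_inc = 435 mW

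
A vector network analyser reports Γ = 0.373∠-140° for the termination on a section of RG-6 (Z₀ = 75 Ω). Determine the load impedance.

Z_L ≈ 37.7 − j21 Ω

Z_L = Z_0·(1 + Γ)/(1 − Γ) = 75·(0.714 − j0.24)/(1.29 + j0.24)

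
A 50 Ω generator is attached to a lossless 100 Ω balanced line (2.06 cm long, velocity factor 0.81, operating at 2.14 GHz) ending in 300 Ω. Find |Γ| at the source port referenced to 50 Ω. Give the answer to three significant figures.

|Γ| ≈ 0.422

λ = v/f = 0.81·c / 2.14 GHz = 0.114 m
βl = 2π·l/λ = 2π × 0.181 = 65.3°
tan(βl) = 2.18
Z_in = Z_0·(Z_L + jZ_0·tanβl)/(Z_0 + jZ_L·tanβl) = 39.5 − j39.9 Ω
Γ_s = (Z_in − Z_s)/(Z_in + Z_s) = (-10.5 − j39.9)/(89.5 − j39.9), |Γ_s| = 0.422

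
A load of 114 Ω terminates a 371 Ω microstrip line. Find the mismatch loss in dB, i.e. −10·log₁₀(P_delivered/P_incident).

mismatch loss ≈ 1.43 dB

Γ = (114 − 371)/(114 + 371) = -0.53
|Γ|² = 0.281, so P_del/P_inc = 1 − |Γ|² = 0.719
ML = −10·log₁₀(1 − |Γ|²)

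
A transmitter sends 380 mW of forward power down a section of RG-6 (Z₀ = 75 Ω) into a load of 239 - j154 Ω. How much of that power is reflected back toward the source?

|Γ| = |(164 − j154)/(314 − j154)| = 0.643
|Γ|² = 0.414
P_refl = |Γ|²·P_inc = 157 mW, P_del = (1 − |Γ|²)·P_inc = 223 mW

P_reflected ≈ 157 mW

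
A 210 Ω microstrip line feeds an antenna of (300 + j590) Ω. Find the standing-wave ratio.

Γ = (Z_L − Z_0)/(Z_L + Z_0) = (90 + j590)/(510 + j590)
|Γ| = 597/780 = 0.765
VSWR = (1 + |Γ|)/(1 − |Γ|) = 1.77/0.235

VSWR ≈ 7.52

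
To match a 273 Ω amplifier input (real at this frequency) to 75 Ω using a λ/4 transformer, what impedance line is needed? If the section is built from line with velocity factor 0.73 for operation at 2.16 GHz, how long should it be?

Z_qwt = √(Z_0·R_L) = √(75 × 273) = √20480
λ = 0.73·c/f = 0.101 m, so l = λ/4 = 0.0253 m

Z_qwt ≈ 143 Ω; length ≈ 2.53 cm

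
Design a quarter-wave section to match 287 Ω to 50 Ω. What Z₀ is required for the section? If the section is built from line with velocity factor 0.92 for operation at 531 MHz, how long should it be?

Z_qwt = √(Z_0·R_L) = √(50 × 287) = √14350
λ = 0.92·c/f = 0.52 m, so l = λ/4 = 0.13 m

Z_qwt ≈ 120 Ω; length ≈ 13 cm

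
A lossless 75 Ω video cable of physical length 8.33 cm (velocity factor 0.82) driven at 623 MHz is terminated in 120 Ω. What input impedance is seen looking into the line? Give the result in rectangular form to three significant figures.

Z_in ≈ 48.6 − j11.2 Ω

λ = v/f = 0.82·c / 623 MHz = 0.395 m
βl = 2π·l/λ = 2π × 0.211 = 75.9°
tan(βl) = tan(75.9°) = 3.99
Z_in = Z_0·(Z_L + jZ_0·tanβl)/(Z_0 + jZ_L·tanβl)
     = 75·(120 + j300)/(75 + j479)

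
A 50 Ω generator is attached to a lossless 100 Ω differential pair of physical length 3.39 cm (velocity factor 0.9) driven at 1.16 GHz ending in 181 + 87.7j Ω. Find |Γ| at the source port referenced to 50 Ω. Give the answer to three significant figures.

|Γ| ≈ 0.564

λ = v/f = 0.9·c / 1.16 GHz = 0.233 m
βl = 2π·l/λ = 2π × 0.146 = 52.4°
tan(βl) = 1.3
Z_in = Z_0·(Z_L + jZ_0·tanβl)/(Z_0 + jZ_L·tanβl) = 87.6 − j82.1 Ω
Γ_s = (Z_in − Z_s)/(Z_in + Z_s) = (37.6 − j82.1)/(138 − j82.1), |Γ_s| = 0.564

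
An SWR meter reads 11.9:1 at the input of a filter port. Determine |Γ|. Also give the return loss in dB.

|Γ| = (S − 1)/(S + 1) = (11.9 − 1)/(11.9 + 1) = 10.9/12.9
RL = −20·log₁₀|Γ| = −20·log₁₀(0.845)

|Γ| ≈ 0.845; return loss ≈ 1.46 dB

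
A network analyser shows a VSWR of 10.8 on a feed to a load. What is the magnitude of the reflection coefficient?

|Γ| ≈ 0.831

|Γ| = (S − 1)/(S + 1) = (10.8 − 1)/(10.8 + 1) = 9.8/11.8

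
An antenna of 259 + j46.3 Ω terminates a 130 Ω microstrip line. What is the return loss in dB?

RL ≈ 9.12 dB

Γ = (129 + j46.3)/(389 + j46.3), |Γ| = 0.35
RL = −20·log₁₀|Γ| = −20·log₁₀(0.35)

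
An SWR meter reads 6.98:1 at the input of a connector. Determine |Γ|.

|Γ| ≈ 0.749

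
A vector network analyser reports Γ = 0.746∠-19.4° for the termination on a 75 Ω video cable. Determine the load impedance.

Z_L ≈ 223 − j249 Ω

Z_L = Z_0·(1 + Γ)/(1 − Γ) = 75·(1.7 − j0.248)/(0.296 + j0.248)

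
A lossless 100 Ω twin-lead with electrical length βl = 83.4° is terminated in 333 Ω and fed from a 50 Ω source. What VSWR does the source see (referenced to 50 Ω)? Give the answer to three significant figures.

VSWR ≈ 1.76

tan(βl) = 8.64
Z_in = Z_0·(Z_L + jZ_0·tanβl)/(Z_0 + jZ_L·tanβl) = 30.4 − j10.5 Ω
Γ_s = (Z_in − Z_s)/(Z_in + Z_s) = (-19.6 − j10.5)/(80.4 − j10.5), |Γ_s| = 0.274
VSWR = (1 + |Γ_s|)/(1 − |Γ_s|)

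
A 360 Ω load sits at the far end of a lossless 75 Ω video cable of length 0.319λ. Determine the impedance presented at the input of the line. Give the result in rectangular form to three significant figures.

βl = 2π × 0.319 = 115°
tan(βl) = tan(115°) = -2.16
Z_in = Z_0·(Z_L + jZ_0·tanβl)/(Z_0 + jZ_L·tanβl)
     = 75·(360 − j162)/(75 − j778)

Z_in ≈ 18.8 + j32.9 Ω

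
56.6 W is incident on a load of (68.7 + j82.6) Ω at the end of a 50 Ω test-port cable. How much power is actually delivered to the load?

P_delivered ≈ 37.2 W

|Γ| = |(18.7 + j82.6)/(118.7 + j82.6)| = 0.586
|Γ|² = 0.343
P_refl = |Γ|²·P_inc = 19.4 W, P_del = (1 − |Γ|²)·P_inc = 37.2 W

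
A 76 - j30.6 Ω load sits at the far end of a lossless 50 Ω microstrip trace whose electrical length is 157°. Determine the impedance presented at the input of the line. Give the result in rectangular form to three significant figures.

tan(βl) = tan(157°) = -0.424
Z_in = Z_0·(Z_L + jZ_0·tanβl)/(Z_0 + jZ_L·tanβl)
     = 50·(76 − j51.8)/(37 − j32.3)

Z_in ≈ 93 + j11.1 Ω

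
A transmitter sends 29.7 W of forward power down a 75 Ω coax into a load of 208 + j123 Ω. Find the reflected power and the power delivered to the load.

P_reflected ≈ 10.2 W; P_delivered ≈ 19.5 W

|Γ| = |(133 + j123)/(283 + j123)| = 0.587
|Γ|² = 0.345
P_refl = |Γ|²·P_inc = 10.2 W, P_del = (1 − |Γ|²)·P_inc = 19.5 W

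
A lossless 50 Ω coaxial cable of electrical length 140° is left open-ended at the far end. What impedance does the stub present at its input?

Z_in ≈ +j59.6 Ω

tan(βl) = -0.839
For an open-ended stub, Z_in = −jZ_0·cot(βl) = −jZ_0/tan(βl)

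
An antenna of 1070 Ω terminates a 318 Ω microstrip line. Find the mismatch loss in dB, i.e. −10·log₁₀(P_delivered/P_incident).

Γ = (1070 − 318)/(1070 + 318) = 0.542
|Γ|² = 0.294, so P_del/P_inc = 1 − |Γ|² = 0.706
ML = −10·log₁₀(1 − |Γ|²)

mismatch loss ≈ 1.51 dB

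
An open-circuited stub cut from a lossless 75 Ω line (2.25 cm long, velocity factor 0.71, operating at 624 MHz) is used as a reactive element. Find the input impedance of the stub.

Z_in ≈ −j171 Ω

λ = v/f = 0.71·c / 624 MHz = 0.341 m
βl = 2π·l/λ = 2π × 0.0659 = 23.7°
tan(βl) = 0.44
For an open-circuited stub, Z_in = −jZ_0·cot(βl) = −jZ_0/tan(βl)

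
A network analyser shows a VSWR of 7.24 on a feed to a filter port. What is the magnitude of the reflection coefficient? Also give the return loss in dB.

|Γ| ≈ 0.757; return loss ≈ 2.41 dB

|Γ| = (S − 1)/(S + 1) = (7.24 − 1)/(7.24 + 1) = 6.24/8.24
RL = −20·log₁₀|Γ| = −20·log₁₀(0.757)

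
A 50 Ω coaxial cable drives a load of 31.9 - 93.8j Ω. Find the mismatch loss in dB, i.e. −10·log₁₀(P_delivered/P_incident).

mismatch loss ≈ 3.86 dB

Γ = (-18.1 − j93.8)/(81.9 − j93.8), |Γ| = 0.767
|Γ|² = 0.589, so P_del/P_inc = 1 − |Γ|² = 0.411
ML = −10·log₁₀(1 − |Γ|²)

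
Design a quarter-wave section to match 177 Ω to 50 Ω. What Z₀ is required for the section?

Z_qwt = √(Z_0·R_L) = √(50 × 177) = √8850

Z_qwt ≈ 94.1 Ω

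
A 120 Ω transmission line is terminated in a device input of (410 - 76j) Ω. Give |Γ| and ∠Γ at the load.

Γ ≈ 0.56 ∠ -6.52°

Γ = (Z_L − Z_0)/(Z_L + Z_0) = (290 − j76)/(530 − j76)
|Γ| = 300/535 = 0.56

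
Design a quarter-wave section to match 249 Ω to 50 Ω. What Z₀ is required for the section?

Z_qwt ≈ 112 Ω

Z_qwt = √(Z_0·R_L) = √(50 × 249) = √12450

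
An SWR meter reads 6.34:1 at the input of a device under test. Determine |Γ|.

|Γ| ≈ 0.728

|Γ| = (S − 1)/(S + 1) = (6.34 − 1)/(6.34 + 1) = 5.34/7.34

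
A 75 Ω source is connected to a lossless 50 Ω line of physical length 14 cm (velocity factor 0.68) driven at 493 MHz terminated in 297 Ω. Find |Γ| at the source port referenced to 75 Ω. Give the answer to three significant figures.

|Γ| ≈ 0.766

λ = v/f = 0.68·c / 493 MHz = 0.414 m
βl = 2π·l/λ = 2π × 0.338 = 122°
tan(βl) = -1.61
Z_in = Z_0·(Z_L + jZ_0·tanβl)/(Z_0 + jZ_L·tanβl) = 11.5 + j29.8 Ω
Γ_s = (Z_in − Z_s)/(Z_in + Z_s) = (-63.5 + j29.8)/(86.5 + j29.8), |Γ_s| = 0.766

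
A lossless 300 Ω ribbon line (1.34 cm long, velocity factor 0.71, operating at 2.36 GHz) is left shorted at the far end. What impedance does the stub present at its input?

Z_in ≈ +j405 Ω

λ = v/f = 0.71·c / 2.36 GHz = 0.0903 m
βl = 2π·l/λ = 2π × 0.148 = 53.4°
tan(βl) = 1.35
For a shorted stub, Z_in = jZ_0·tan(βl)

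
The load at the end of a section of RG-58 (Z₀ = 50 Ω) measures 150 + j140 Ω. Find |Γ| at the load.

Γ = (Z_L − Z_0)/(Z_L + Z_0) = (100 + j140)/(200 + j140)
|Γ| = 172/244

|Γ| ≈ 0.705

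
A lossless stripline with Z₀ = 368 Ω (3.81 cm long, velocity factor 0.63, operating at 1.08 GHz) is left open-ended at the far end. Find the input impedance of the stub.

λ = v/f = 0.63·c / 1.08 GHz = 0.175 m
βl = 2π·l/λ = 2π × 0.218 = 78.4°
tan(βl) = 4.86
For an open-ended stub, Z_in = −jZ_0·cot(βl) = −jZ_0/tan(βl)

Z_in ≈ −j75.7 Ω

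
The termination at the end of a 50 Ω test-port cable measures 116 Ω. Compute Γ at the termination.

Γ = 0.398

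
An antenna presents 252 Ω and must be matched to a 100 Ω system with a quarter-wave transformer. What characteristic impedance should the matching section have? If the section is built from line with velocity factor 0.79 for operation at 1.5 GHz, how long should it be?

Z_qwt = √(Z_0·R_L) = √(100 × 252) = √25200
λ = 0.79·c/f = 0.158 m, so l = λ/4 = 0.0395 m

Z_qwt ≈ 159 Ω; length ≈ 3.95 cm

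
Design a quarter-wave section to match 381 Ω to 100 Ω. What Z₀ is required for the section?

Z_qwt = √(Z_0·R_L) = √(100 × 381) = √38100

Z_qwt ≈ 195 Ω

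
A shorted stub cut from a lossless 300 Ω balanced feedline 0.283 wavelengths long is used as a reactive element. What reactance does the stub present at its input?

X_in ≈ -1430 Ω (capacitive)

βl = 2π × 0.283 = 102°
tan(βl) = -4.75
For a shorted stub, Z_in = jZ_0·tan(βl)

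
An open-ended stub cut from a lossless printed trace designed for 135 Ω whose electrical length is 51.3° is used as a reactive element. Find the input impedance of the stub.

tan(βl) = 1.25
For an open-ended stub, Z_in = −jZ_0·cot(βl) = −jZ_0/tan(βl)

Z_in ≈ −j108 Ω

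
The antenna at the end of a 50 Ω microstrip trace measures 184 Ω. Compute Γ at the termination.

Γ = (Z_L − Z_0)/(Z_L + Z_0) = (184 − 50)/(184 + 50) = 134/234

Γ = 0.573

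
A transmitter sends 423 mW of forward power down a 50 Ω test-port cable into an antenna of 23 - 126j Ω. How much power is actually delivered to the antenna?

P_delivered ≈ 91.8 mW

|Γ| = |(-27 − j126)/(73 − j126)| = 0.885
|Γ|² = 0.783
P_refl = |Γ|²·P_inc = 331 mW, P_del = (1 − |Γ|²)·P_inc = 91.8 mW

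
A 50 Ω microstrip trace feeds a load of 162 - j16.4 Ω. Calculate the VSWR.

VSWR ≈ 3.28

Γ = (Z_L − Z_0)/(Z_L + Z_0) = (112 − j16.4)/(212 − j16.4)
|Γ| = 113/213 = 0.532
VSWR = (1 + |Γ|)/(1 − |Γ|) = 1.53/0.468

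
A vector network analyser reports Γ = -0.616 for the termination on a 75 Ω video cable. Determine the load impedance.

Z_L ≈ 17.8 Ω

Z_L = Z_0·(1 + Γ)/(1 − Γ) = 75·(0.384)/(1.62)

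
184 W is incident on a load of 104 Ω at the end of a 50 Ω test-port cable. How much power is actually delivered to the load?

P_delivered ≈ 161 W

Γ = (104 − 50)/(104 + 50) = 0.351
|Γ|² = 0.123
P_refl = |Γ|²·P_inc = 22.6 W, P_del = (1 − |Γ|²)·P_inc = 161 W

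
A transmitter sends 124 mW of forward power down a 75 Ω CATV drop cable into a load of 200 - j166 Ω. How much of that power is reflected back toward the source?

P_reflected ≈ 51.9 mW

|Γ| = |(125 − j166)/(275 − j166)| = 0.647
|Γ|² = 0.418
P_refl = |Γ|²·P_inc = 51.9 mW, P_del = (1 − |Γ|²)·P_inc = 72.1 mW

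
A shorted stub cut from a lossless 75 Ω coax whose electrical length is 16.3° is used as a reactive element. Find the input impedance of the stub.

tan(βl) = 0.292
For a shorted stub, Z_in = jZ_0·tan(βl)

Z_in ≈ +j21.9 Ω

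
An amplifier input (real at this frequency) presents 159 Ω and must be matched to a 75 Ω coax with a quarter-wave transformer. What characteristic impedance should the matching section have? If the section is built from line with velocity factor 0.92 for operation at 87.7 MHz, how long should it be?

Z_qwt ≈ 109 Ω; length ≈ 78.7 cm

Z_qwt = √(Z_0·R_L) = √(75 × 159) = √11920
λ = 0.92·c/f = 3.15 m, so l = λ/4 = 0.787 m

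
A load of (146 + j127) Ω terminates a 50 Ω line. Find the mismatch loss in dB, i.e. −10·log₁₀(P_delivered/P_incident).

mismatch loss ≈ 2.71 dB

Γ = (96 + j127)/(196 + j127), |Γ| = 0.682
|Γ|² = 0.465, so P_del/P_inc = 1 − |Γ|² = 0.535
ML = −10·log₁₀(1 − |Γ|²)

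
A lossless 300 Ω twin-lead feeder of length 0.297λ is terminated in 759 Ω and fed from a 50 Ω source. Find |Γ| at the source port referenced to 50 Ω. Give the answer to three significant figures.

βl = 2π × 0.297 = 107°
tan(βl) = -3.29
Z_in = Z_0·(Z_L + jZ_0·tanβl)/(Z_0 + jZ_L·tanβl) = 128 + j75.9 Ω
Γ_s = (Z_in − Z_s)/(Z_in + Z_s) = (77.7 + j75.9)/(178 + j75.9), |Γ_s| = 0.562

|Γ| ≈ 0.562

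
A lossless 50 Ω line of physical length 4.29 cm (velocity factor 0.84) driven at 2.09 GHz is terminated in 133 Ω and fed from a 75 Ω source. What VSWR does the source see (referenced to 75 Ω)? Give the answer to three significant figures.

λ = v/f = 0.84·c / 2.09 GHz = 0.121 m
βl = 2π·l/λ = 2π × 0.356 = 128°
tan(βl) = -1.28
Z_in = Z_0·(Z_L + jZ_0·tanβl)/(Z_0 + jZ_L·tanβl) = 27.9 + j31 Ω
Γ_s = (Z_in − Z_s)/(Z_in + Z_s) = (-47.1 + j31)/(103 + j31), |Γ_s| = 0.524
VSWR = (1 + |Γ_s|)/(1 − |Γ_s|)

VSWR ≈ 3.2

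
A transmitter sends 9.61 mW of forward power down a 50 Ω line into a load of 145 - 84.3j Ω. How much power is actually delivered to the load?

P_delivered ≈ 6.18 mW

|Γ| = |(95 − j84.3)/(195 − j84.3)| = 0.598
|Γ|² = 0.357
P_refl = |Γ|²·P_inc = 3.43 mW, P_del = (1 − |Γ|²)·P_inc = 6.18 mW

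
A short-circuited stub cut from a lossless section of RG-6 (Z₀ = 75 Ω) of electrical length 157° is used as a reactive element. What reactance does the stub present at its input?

tan(βl) = -0.424
For a short-circuited stub, Z_in = jZ_0·tan(βl)

X_in ≈ -31.8 Ω (capacitive)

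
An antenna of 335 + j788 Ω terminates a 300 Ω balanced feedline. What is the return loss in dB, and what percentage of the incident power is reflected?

Γ = (35 + j788)/(635 + j788), |Γ| = 0.779
RL = −20·log₁₀(0.779) = 2.16 dB
P_refl/P_inc = |Γ|² = 0.607

RL ≈ 2.16 dB; 60.7% of incident power reflected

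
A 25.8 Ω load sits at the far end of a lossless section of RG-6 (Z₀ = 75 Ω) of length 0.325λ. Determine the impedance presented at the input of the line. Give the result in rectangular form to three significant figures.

βl = 2π × 0.325 = 117°
tan(βl) = tan(117°) = -1.96
Z_in = Z_0·(Z_L + jZ_0·tanβl)/(Z_0 + jZ_L·tanβl)
     = 75·(25.8 − j147)/(75 − j50.6)

Z_in ≈ 86 − j89.1 Ω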